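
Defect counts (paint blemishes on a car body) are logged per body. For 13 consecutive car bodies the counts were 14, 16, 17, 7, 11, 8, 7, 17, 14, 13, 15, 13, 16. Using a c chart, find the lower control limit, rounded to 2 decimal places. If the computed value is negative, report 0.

c̄ = (14 + 16 + 17 + 7 + 11 + 8 + 7 + 17 + 14 + 13 + 15 + 13 + 16) / 13 = 168 / 13 = 12.9231
LCL = c̄ − 3√c̄ = 12.9231 − 3 × 3.5949 = 2.1385

2.14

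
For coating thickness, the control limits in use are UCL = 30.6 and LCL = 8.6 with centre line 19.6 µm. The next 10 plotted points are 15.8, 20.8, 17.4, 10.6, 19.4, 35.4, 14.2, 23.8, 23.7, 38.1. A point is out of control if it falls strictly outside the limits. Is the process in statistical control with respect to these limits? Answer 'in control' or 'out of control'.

Compare each point to [8.6, 30.6]: sample 6 = 35.4 > UCL; sample 10 = 38.1 > UCL.

out of control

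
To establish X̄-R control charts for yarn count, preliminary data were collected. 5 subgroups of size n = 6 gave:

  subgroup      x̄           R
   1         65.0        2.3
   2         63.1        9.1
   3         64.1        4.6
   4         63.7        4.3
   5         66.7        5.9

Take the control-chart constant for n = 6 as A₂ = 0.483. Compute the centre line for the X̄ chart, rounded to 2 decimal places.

64.52

X̄̄ = (65.0 + 63.1 + 64.1 + 63.7 + 66.7) / 5 = 322.6000 / 5 = 64.5200
CL = X̄̄ = 64.5200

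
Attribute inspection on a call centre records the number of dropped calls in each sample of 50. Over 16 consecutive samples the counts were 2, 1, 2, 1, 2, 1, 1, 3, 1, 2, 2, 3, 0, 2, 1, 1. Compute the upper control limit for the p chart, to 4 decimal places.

0.1051

p̄ = Σdᵢ / (k·n) = 25 / (16 × 50) = 0.03125
UCL = p̄ + 3·√(p̄(1−p̄)/n) = 0.03125 + 3 × √(0.03125×0.96875/50) = 0.03125 + 3 × 0.02461 = 0.10507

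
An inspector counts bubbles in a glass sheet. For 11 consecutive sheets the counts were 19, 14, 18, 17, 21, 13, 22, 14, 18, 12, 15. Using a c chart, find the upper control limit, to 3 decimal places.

c̄ = (19 + 14 + 18 + 17 + 21 + 13 + 22 + 14 + 18 + 12 + 15) / 11 = 183 / 11 = 16.6364
UCL = c̄ + 3√c̄ = 16.6364 + 3 × √16.6364 = 16.6364 + 3 × 4.0788 = 28.8727

28.873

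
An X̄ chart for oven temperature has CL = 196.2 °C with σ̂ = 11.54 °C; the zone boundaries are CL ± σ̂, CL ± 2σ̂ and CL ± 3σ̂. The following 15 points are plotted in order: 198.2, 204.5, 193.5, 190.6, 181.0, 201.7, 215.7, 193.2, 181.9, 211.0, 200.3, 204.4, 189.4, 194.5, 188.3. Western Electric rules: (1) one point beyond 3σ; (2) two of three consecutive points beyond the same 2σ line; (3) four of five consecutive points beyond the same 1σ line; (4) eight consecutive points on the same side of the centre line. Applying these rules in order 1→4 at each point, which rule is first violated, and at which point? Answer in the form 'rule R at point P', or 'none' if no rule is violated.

Zone of each point (C = within 1σ̂, B = 1σ̂–2σ̂, A = 2σ̂–3σ̂, * = beyond 3σ̂; sign = side of CL): 1:+C, 2:+C, 3:-C, 4:-C, 5:-B, 6:+C, 7:+B, 8:-C, 9:-B, 10:+B, 11:+C, 12:+C, 13:-C, 14:-C, 15:-C
No rule fires across all 15 points.

none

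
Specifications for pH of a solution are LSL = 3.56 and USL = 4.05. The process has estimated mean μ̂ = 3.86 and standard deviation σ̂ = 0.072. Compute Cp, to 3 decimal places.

Cp = (USL − LSL) / (6σ̂) = (4.05 − 3.56) / (6 × 0.072) = 0.4900 / 0.4320 = 1.1343

1.134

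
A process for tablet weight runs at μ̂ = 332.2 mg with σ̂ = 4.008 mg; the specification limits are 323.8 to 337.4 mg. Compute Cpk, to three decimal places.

Cpu = (USL − μ̂) / (3σ̂) = (337.4 − 332.2) / (3 × 4.008) = 0.4325; Cpl = (μ̂ − LSL) / (3σ̂) = (332.2 − 323.8) / (3 × 4.008) = 0.6986; Cpk = min(Cpu, Cpl) = 0.4325

0.432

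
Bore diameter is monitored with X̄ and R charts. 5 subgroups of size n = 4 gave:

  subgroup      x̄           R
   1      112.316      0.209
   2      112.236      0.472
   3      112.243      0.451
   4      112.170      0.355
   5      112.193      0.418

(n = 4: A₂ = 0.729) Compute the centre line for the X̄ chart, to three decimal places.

X̄̄ = (112.316 + 112.236 + 112.243 + 112.170 + 112.193) / 5 = 561.1580 / 5 = 112.2316
CL = X̄̄ = 112.2316

112.232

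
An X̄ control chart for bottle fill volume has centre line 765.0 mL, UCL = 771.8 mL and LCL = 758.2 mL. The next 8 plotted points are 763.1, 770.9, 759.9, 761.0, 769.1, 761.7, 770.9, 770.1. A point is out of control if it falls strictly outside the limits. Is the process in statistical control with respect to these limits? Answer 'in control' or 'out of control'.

All 8 points lie within [758.2, 771.8].

in control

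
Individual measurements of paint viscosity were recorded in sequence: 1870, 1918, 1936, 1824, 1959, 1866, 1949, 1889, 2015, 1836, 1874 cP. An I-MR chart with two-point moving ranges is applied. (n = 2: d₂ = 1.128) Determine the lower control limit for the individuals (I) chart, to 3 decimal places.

X̄ = (1870 + 1918 + 1936 + 1824 + 1959 + 1866 + 1949 + 1889 + 2015 + 1836 + 1874) / 11 = 1903.2727
Moving ranges: 48, 18, 112, 135, 93, 83, 60, 126, 179, 38; M̄R̄ = 892.0000 / 10 = 89.2000
LCL = X̄ − 3·M̄R̄/d₂ = 1903.2727 − 3 × 89.2000 / 1.128 = 1666.0387

1666.039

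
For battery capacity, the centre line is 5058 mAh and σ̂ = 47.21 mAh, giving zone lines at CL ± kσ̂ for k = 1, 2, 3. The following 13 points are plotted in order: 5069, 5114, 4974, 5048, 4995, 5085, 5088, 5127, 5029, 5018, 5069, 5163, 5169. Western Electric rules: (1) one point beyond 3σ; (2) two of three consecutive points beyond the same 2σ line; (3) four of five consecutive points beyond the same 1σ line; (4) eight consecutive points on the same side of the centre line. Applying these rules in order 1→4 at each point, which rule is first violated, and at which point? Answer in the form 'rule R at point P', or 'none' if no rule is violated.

rule 2 at point 13

Zone of each point (C = within 1σ̂, B = 1σ̂–2σ̂, A = 2σ̂–3σ̂, * = beyond 3σ̂; sign = side of CL): 1:+C, 2:+B, 3:-B, 4:-C, 5:-B, 6:+C, 7:+C, 8:+B, 9:-C, 10:-C, 11:+C, 12:+A, 13:+A
Rule 2 (two of three consecutive points beyond the same 2σ limit) is satisfied at point 13.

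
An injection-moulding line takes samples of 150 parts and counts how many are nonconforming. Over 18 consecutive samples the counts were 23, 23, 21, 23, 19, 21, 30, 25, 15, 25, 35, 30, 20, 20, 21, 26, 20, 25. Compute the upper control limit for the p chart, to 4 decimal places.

0.2452

p̄ = Σdᵢ / (k·n) = 422 / (18 × 150) = 0.15630
UCL = p̄ + 3·√(p̄(1−p̄)/n) = 0.15630 + 3 × √(0.15630×0.84370/150) = 0.15630 + 3 × 0.02965 = 0.24525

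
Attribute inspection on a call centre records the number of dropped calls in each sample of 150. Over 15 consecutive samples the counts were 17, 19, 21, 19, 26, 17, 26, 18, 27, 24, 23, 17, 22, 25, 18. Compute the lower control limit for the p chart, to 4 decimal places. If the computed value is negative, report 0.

p̄ = Σdᵢ / (k·n) = 319 / (15 × 150) = 0.14178
LCL = p̄ − 3·√(p̄(1−p̄)/n) = 0.14178 − 3 × 0.02848 = 0.05633

0.0563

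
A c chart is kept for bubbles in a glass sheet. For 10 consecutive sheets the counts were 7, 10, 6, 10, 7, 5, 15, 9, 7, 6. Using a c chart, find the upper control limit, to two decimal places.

16.79

c̄ = (7 + 10 + 6 + 10 + 7 + 5 + 15 + 9 + 7 + 6) / 10 = 82 / 10 = 8.2000
UCL = c̄ + 3√c̄ = 8.2000 + 3 × √8.2000 = 8.2000 + 3 × 2.8636 = 16.7907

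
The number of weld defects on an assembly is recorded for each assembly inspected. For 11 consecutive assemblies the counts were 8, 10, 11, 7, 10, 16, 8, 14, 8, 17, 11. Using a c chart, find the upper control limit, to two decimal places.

20.82

c̄ = (8 + 10 + 11 + 7 + 10 + 16 + 8 + 14 + 8 + 17 + 11) / 11 = 120 / 11 = 10.9091
UCL = c̄ + 3√c̄ = 10.9091 + 3 × √10.9091 = 10.9091 + 3 × 3.3029 = 20.8178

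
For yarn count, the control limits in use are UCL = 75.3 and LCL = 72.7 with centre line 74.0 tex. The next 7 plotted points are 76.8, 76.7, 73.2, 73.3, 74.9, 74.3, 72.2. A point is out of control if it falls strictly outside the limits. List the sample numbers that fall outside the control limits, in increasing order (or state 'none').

Compare each point to [72.7, 75.3]: sample 1 = 76.8 > UCL; sample 2 = 76.7 > UCL; sample 7 = 72.2 < LCL.

1, 2, 7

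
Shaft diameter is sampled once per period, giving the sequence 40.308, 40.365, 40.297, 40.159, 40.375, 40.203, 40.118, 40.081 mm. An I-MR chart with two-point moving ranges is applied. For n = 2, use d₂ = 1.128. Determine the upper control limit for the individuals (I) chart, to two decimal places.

X̄ = (40.308 + 40.365 + 40.297 + 40.159 + 40.375 + 40.203 + 40.118 + 40.081) / 8 = 40.2383
Moving ranges: 0.057, 0.068, 0.138, 0.216, 0.172, 0.085, 0.037; M̄R̄ = 0.7730 / 7 = 0.1104
UCL = X̄ + 3·M̄R̄/d₂ = 40.2383 + 3 × 0.1104 / 1.128 = 40.5319

40.53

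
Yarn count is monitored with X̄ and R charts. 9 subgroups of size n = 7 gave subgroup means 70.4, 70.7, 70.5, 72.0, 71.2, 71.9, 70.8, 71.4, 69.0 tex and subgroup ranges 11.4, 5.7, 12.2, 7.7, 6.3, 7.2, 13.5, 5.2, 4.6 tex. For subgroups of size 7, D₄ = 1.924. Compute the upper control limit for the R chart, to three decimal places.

R̄ = (11.4 + 5.7 + 12.2 + 7.7 + 6.3 + 7.2 + 13.5 + 5.2 + 4.6) / 9 = 73.8000 / 9 = 8.2000
UCL_R = D₄·R̄ = 1.924 × 8.2000 = 15.7768

15.777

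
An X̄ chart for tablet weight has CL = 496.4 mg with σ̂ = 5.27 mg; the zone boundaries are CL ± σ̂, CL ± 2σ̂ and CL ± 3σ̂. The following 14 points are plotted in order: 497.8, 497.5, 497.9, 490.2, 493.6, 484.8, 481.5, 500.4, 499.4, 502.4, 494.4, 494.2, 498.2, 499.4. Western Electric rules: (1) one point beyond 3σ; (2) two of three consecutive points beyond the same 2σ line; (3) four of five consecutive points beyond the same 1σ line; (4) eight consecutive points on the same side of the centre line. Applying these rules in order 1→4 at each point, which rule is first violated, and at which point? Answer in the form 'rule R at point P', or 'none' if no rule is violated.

Zone of each point (C = within 1σ̂, B = 1σ̂–2σ̂, A = 2σ̂–3σ̂, * = beyond 3σ̂; sign = side of CL): 1:+C, 2:+C, 3:+C, 4:-B, 5:-C, 6:-A, 7:-A, 8:+C, 9:+C, 10:+B, 11:-C, 12:-C, 13:+C, 14:+C
Rule 2 (two of three consecutive points beyond the same 2σ limit) is satisfied at point 7.

rule 2 at point 7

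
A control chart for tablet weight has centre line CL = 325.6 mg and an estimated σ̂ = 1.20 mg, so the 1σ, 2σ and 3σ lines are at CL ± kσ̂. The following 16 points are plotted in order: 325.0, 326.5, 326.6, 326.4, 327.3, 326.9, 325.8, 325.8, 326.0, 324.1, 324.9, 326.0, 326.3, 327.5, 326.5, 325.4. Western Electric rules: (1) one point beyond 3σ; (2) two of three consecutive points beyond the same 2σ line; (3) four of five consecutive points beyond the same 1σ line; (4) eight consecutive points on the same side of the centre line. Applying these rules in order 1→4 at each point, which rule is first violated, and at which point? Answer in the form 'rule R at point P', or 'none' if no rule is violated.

rule 4 at point 9

Zone of each point (C = within 1σ̂, B = 1σ̂–2σ̂, A = 2σ̂–3σ̂, * = beyond 3σ̂; sign = side of CL): 1:-C, 2:+C, 3:+C, 4:+C, 5:+B, 6:+B, 7:+C, 8:+C, 9:+C, 10:-B, 11:-C, 12:+C, 13:+C, 14:+B, 15:+C, 16:-C
Rule 4 (eight consecutive points on the same side of the centre line) is satisfied at point 9.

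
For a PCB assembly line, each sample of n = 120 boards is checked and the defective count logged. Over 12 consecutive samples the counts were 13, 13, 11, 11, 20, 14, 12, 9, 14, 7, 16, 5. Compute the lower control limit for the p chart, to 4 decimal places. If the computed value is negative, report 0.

0.0183

p̄ = Σdᵢ / (k·n) = 145 / (12 × 120) = 0.10069
LCL = p̄ − 3·√(p̄(1−p̄)/n) = 0.10069 − 3 × 0.02747 = 0.01828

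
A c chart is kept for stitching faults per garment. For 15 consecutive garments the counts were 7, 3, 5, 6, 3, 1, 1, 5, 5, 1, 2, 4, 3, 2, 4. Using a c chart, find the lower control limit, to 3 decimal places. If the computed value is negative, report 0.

c̄ = (7 + 3 + 5 + 6 + 3 + 1 + 1 + 5 + 5 + 1 + 2 + 4 + 3 + 2 + 4) / 15 = 52 / 15 = 3.4667
LCL = c̄ − 3√c̄ = 3.4667 − 3 × 1.8619 = -2.1190 → 0 (cannot be negative)

0.000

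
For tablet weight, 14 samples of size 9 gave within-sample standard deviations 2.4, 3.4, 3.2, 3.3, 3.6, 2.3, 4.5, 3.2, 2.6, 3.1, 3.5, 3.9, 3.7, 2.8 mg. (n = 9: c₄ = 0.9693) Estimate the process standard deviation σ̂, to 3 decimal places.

3.353

s̄ = (2.4 + 3.4 + 3.2 + 3.3 + 3.6 + 2.3 + 4.5 + 3.2 + 2.6 + 3.1 + 3.5 + 3.9 + 3.7 + 2.8) / 14 = 3.2500
σ̂ = s̄ / c₄ = 3.2500 / 0.9693 = 3.3529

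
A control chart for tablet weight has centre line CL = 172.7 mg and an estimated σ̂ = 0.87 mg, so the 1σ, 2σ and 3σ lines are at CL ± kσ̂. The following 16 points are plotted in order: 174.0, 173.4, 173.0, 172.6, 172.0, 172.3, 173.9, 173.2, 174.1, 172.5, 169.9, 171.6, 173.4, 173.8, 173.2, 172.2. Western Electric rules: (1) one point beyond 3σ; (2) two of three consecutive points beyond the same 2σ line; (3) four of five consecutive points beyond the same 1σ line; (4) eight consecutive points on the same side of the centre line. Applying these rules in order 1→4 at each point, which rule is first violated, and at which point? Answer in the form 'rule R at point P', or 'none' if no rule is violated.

rule 1 at point 11

Zone of each point (C = within 1σ̂, B = 1σ̂–2σ̂, A = 2σ̂–3σ̂, * = beyond 3σ̂; sign = side of CL): 1:+B, 2:+C, 3:+C, 4:-C, 5:-C, 6:-C, 7:+B, 8:+C, 9:+B, 10:-C, 11:-*, 12:-B, 13:+C, 14:+B, 15:+C, 16:-C
Rule 1 (one point beyond the 3σ limits) is satisfied at point 11.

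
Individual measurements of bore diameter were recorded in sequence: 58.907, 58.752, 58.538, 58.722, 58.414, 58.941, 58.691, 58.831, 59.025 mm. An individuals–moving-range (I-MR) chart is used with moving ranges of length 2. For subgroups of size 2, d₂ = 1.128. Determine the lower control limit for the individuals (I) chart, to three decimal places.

X̄ = (58.907 + 58.752 + 58.538 + 58.722 + 58.414 + 58.941 + 58.691 + 58.831 + 59.025) / 9 = 58.7579
Moving ranges: 0.155, 0.214, 0.184, 0.308, 0.527, 0.250, 0.140, 0.194; M̄R̄ = 1.9720 / 8 = 0.2465
LCL = X̄ − 3·M̄R̄/d₂ = 58.7579 − 3 × 0.2465 / 1.128 = 58.1023

58.102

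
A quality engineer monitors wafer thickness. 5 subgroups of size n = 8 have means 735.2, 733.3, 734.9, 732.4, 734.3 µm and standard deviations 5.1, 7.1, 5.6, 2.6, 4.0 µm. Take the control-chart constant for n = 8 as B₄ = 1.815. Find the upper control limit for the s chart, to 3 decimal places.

8.857

s̄ = (5.1 + 7.1 + 5.6 + 2.6 + 4.0) / 5 = 4.8800
UCL_s = B₄·s̄ = 1.815 × 4.8800 = 8.8572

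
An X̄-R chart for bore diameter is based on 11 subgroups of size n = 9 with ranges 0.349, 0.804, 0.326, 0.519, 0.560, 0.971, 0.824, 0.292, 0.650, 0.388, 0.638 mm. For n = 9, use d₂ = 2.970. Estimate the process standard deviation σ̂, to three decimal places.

0.193

R̄ = (0.349 + 0.804 + 0.326 + 0.519 + 0.560 + 0.971 + 0.824 + 0.292 + 0.650 + 0.388 + 0.638) / 11 = 0.5746
σ̂ = R̄ / d₂ = 0.5746 / 2.970 = 0.1935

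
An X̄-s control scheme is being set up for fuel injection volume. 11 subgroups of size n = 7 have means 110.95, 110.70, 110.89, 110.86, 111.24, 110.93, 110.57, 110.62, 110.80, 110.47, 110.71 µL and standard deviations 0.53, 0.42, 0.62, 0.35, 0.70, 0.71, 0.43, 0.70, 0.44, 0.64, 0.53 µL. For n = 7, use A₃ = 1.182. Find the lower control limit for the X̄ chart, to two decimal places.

X̄̄ = (110.95 + 110.70 + 110.89 + 110.86 + 111.24 + 110.93 + 110.57 + 110.62 + 110.80 + 110.47 + 110.71) / 11 = 110.7945
s̄ = (0.53 + 0.42 + 0.62 + 0.35 + 0.70 + 0.71 + 0.43 + 0.70 + 0.44 + 0.64 + 0.53) / 11 = 0.5518
LCL = X̄̄ − A₃·s̄ = 110.7945 − 1.182 × 0.5518 = 110.1423

110.14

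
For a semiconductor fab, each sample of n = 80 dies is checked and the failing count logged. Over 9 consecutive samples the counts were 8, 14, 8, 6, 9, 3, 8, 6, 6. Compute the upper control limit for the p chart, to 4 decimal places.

p̄ = Σdᵢ / (k·n) = 68 / (9 × 80) = 0.09444
UCL = p̄ + 3·√(p̄(1−p̄)/n) = 0.09444 + 3 × √(0.09444×0.90556/80) = 0.09444 + 3 × 0.03270 = 0.19253

0.1925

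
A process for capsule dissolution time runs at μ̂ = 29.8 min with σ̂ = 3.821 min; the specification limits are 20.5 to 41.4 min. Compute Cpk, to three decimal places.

0.811

Cpu = (USL − μ̂) / (3σ̂) = (41.4 − 29.8) / (3 × 3.821) = 1.0120; Cpl = (μ̂ − LSL) / (3σ̂) = (29.8 − 20.5) / (3 × 3.821) = 0.8113; Cpk = min(Cpu, Cpl) = 0.8113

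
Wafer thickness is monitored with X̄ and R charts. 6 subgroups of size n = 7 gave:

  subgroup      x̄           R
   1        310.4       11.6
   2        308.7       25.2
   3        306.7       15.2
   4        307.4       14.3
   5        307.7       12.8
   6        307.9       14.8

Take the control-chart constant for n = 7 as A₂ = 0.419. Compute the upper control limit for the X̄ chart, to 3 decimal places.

314.691

X̄̄ = (310.4 + 308.7 + 306.7 + 307.4 + 307.7 + 307.9) / 6 = 1848.8000 / 6 = 308.1333
R̄ = (11.6 + 25.2 + 15.2 + 14.3 + 12.8 + 14.8) / 6 = 93.9000 / 6 = 15.6500
UCL = X̄̄ + A₂·R̄ = 308.1333 + 0.419 × 15.6500 = 314.6907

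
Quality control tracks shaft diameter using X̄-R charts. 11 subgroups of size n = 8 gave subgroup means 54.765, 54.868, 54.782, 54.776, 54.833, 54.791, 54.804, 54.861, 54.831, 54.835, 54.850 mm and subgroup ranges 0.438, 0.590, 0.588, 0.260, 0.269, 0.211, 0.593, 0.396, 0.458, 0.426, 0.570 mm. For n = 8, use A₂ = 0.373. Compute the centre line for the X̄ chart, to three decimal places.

54.818

X̄̄ = (54.765 + 54.868 + 54.782 + 54.776 + 54.833 + 54.791 + 54.804 + 54.861 + 54.831 + 54.835 + 54.850) / 11 = 602.9960 / 11 = 54.8178
CL = X̄̄ = 54.8178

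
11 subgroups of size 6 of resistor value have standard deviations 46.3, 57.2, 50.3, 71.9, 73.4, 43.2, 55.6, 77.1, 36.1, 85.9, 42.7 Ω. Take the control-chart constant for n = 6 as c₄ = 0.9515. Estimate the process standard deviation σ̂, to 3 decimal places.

s̄ = (46.3 + 57.2 + 50.3 + 71.9 + 73.4 + 43.2 + 55.6 + 77.1 + 36.1 + 85.9 + 42.7) / 11 = 58.1545
σ̂ = s̄ / c₄ = 58.1545 / 0.9515 = 61.1188

61.119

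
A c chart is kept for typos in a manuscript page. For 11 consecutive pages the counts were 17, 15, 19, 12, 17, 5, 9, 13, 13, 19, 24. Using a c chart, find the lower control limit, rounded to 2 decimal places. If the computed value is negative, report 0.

3.27

c̄ = (17 + 15 + 19 + 12 + 17 + 5 + 9 + 13 + 13 + 19 + 24) / 11 = 163 / 11 = 14.8182
LCL = c̄ − 3√c̄ = 14.8182 − 3 × 3.8494 = 3.2699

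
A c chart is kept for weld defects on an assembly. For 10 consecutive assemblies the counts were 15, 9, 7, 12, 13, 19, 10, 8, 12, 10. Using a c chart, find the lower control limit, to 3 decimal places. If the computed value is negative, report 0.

c̄ = (15 + 9 + 7 + 12 + 13 + 19 + 10 + 8 + 12 + 10) / 10 = 115 / 10 = 11.5000
LCL = c̄ − 3√c̄ = 11.5000 − 3 × 3.3912 = 1.3265

1.327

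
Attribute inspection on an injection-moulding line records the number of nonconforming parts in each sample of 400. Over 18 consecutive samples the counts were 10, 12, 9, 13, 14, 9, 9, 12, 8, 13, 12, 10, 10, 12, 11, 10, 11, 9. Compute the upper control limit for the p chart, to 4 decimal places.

0.0512

p̄ = Σdᵢ / (k·n) = 194 / (18 × 400) = 0.02694
UCL = p̄ + 3·√(p̄(1−p̄)/n) = 0.02694 + 3 × √(0.02694×0.97306/400) = 0.02694 + 3 × 0.00810 = 0.05123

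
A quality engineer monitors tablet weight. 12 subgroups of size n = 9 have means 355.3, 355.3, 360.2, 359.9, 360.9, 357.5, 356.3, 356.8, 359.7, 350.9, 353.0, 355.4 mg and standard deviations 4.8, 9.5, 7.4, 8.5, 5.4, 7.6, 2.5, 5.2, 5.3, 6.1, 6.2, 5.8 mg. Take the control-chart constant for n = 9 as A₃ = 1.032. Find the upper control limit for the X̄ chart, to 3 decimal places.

363.156

X̄̄ = (355.3 + 355.3 + 360.2 + 359.9 + 360.9 + 357.5 + 356.3 + 356.8 + 359.7 + 350.9 + 353.0 + 355.4) / 12 = 356.7667
s̄ = (4.8 + 9.5 + 7.4 + 8.5 + 5.4 + 7.6 + 2.5 + 5.2 + 5.3 + 6.1 + 6.2 + 5.8) / 12 = 6.1917
UCL = X̄̄ + A₃·s̄ = 356.7667 + 1.032 × 6.1917 = 363.1565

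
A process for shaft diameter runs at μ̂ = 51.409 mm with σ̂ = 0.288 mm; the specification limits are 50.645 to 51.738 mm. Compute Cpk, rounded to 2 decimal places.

Cpu = (USL − μ̂) / (3σ̂) = (51.738 − 51.409) / (3 × 0.288) = 0.3808; Cpl = (μ̂ − LSL) / (3σ̂) = (51.409 − 50.645) / (3 × 0.288) = 0.8843; Cpk = min(Cpu, Cpl) = 0.3808

0.38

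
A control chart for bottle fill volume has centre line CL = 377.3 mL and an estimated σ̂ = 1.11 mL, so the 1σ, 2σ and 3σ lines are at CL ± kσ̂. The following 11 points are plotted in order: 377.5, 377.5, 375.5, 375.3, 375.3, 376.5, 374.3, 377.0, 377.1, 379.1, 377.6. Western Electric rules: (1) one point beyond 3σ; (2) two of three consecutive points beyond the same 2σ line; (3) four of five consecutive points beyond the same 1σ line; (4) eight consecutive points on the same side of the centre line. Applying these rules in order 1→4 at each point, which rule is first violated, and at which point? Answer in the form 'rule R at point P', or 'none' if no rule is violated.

Zone of each point (C = within 1σ̂, B = 1σ̂–2σ̂, A = 2σ̂–3σ̂, * = beyond 3σ̂; sign = side of CL): 1:+C, 2:+C, 3:-B, 4:-B, 5:-B, 6:-C, 7:-A, 8:-C, 9:-C, 10:+B, 11:+C
Rule 3 (four of five consecutive points beyond the same 1σ limit) is satisfied at point 7.

rule 3 at point 7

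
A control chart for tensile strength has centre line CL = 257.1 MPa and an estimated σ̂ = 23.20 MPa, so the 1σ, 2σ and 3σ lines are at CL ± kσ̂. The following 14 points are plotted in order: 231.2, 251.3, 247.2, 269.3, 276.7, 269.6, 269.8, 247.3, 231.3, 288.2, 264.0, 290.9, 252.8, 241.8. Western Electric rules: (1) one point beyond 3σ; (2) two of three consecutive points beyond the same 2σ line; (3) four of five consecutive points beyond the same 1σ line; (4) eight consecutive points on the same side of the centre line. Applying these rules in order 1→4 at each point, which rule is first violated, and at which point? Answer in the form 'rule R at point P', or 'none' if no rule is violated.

none

Zone of each point (C = within 1σ̂, B = 1σ̂–2σ̂, A = 2σ̂–3σ̂, * = beyond 3σ̂; sign = side of CL): 1:-B, 2:-C, 3:-C, 4:+C, 5:+C, 6:+C, 7:+C, 8:-C, 9:-B, 10:+B, 11:+C, 12:+B, 13:-C, 14:-C
No rule fires across all 14 points.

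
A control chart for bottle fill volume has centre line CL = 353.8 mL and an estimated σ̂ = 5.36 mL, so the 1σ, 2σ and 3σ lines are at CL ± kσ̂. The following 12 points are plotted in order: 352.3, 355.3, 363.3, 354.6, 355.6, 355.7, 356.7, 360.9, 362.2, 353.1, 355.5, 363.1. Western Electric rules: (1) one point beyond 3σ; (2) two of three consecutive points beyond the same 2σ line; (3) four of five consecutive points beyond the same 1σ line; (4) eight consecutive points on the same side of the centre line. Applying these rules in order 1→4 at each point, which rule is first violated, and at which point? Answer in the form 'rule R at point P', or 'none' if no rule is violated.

rule 4 at point 9

Zone of each point (C = within 1σ̂, B = 1σ̂–2σ̂, A = 2σ̂–3σ̂, * = beyond 3σ̂; sign = side of CL): 1:-C, 2:+C, 3:+B, 4:+C, 5:+C, 6:+C, 7:+C, 8:+B, 9:+B, 10:-C, 11:+C, 12:+B
Rule 4 (eight consecutive points on the same side of the centre line) is satisfied at point 9.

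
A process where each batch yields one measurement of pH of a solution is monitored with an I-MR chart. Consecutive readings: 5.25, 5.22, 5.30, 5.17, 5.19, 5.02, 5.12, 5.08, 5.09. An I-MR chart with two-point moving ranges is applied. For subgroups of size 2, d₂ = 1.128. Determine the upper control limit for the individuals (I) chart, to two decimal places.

5.35

X̄ = (5.25 + 5.22 + 5.30 + 5.17 + 5.19 + 5.02 + 5.12 + 5.08 + 5.09) / 9 = 5.1600
Moving ranges: 0.03, 0.08, 0.13, 0.02, 0.17, 0.10, 0.04, 0.01; M̄R̄ = 0.5800 / 8 = 0.0725
UCL = X̄ + 3·M̄R̄/d₂ = 5.1600 + 3 × 0.0725 / 1.128 = 5.3528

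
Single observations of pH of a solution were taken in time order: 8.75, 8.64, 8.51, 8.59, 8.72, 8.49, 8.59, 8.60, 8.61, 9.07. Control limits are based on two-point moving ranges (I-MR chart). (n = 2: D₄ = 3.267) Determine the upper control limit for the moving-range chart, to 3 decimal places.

Moving ranges: 0.11, 0.13, 0.08, 0.13, 0.23, 0.10, 0.01, 0.01, 0.46; M̄R̄ = 1.2600 / 9 = 0.1400
UCL_MR = D₄·M̄R̄ = 3.267 × 0.1400 = 0.4574

0.457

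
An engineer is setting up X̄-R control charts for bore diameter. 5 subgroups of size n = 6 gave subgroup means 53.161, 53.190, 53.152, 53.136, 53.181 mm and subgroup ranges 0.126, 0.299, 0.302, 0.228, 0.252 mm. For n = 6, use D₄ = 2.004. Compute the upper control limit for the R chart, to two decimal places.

R̄ = (0.126 + 0.299 + 0.302 + 0.228 + 0.252) / 5 = 1.2070 / 5 = 0.2414
UCL_R = D₄·R̄ = 2.004 × 0.2414 = 0.4838

0.48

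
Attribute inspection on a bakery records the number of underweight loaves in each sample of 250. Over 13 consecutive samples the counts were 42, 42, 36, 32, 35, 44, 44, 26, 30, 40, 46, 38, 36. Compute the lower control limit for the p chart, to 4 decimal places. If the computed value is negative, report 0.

p̄ = Σdᵢ / (k·n) = 491 / (13 × 250) = 0.15108
LCL = p̄ − 3·√(p̄(1−p̄)/n) = 0.15108 − 3 × 0.02265 = 0.08313

0.0831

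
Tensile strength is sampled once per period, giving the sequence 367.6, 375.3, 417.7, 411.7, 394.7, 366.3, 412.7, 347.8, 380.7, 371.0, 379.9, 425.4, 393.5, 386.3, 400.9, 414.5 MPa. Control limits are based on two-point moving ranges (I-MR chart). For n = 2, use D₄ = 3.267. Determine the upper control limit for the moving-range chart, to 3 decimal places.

82.132

Moving ranges: 7.7, 42.4, 6.0, 17.0, 28.4, 46.4, 64.9, 32.9, 9.7, 8.9, 45.5, 31.9, 7.2, 14.6, 13.6; M̄R̄ = 377.1000 / 15 = 25.1400
UCL_MR = D₄·M̄R̄ = 3.267 × 25.1400 = 82.1324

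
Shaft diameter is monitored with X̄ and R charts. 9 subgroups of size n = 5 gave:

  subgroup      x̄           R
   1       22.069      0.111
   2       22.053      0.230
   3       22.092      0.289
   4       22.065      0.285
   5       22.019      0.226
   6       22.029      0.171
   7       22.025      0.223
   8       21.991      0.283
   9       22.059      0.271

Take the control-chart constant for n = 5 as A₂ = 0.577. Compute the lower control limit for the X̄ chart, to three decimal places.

21.911

X̄̄ = (22.069 + 22.053 + 22.092 + 22.065 + 22.019 + 22.029 + 22.025 + 21.991 + 22.059) / 9 = 198.4020 / 9 = 22.0447
R̄ = (0.111 + 0.230 + 0.289 + 0.285 + 0.226 + 0.171 + 0.223 + 0.283 + 0.271) / 9 = 2.0890 / 9 = 0.2321
LCL = X̄̄ − A₂·R̄ = 22.0447 − 0.577 × 0.2321 = 21.9107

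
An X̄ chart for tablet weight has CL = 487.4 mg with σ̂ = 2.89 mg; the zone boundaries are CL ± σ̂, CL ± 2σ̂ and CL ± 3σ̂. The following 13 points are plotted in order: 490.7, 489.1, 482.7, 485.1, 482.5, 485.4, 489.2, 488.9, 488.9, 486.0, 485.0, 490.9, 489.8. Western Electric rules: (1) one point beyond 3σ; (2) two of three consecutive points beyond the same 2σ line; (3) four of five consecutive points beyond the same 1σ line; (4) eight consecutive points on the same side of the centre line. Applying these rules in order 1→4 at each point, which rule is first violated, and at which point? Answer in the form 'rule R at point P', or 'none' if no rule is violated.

none

Zone of each point (C = within 1σ̂, B = 1σ̂–2σ̂, A = 2σ̂–3σ̂, * = beyond 3σ̂; sign = side of CL): 1:+B, 2:+C, 3:-B, 4:-C, 5:-B, 6:-C, 7:+C, 8:+C, 9:+C, 10:-C, 11:-C, 12:+B, 13:+C
No rule fires across all 13 points.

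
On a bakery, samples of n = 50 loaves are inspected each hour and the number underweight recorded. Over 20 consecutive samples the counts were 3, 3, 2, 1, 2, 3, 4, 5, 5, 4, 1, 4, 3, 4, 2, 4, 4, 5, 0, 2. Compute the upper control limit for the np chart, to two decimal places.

8.13

p̄ = Σdᵢ / (k·n) = 61 / (20 × 50) = 0.06100
UCL = np̄ + 3·√(np̄(1−p̄)) = 3.0500 + 3 × √(3.0500×0.93900) = 3.0500 + 3 × 1.6923 = 8.1270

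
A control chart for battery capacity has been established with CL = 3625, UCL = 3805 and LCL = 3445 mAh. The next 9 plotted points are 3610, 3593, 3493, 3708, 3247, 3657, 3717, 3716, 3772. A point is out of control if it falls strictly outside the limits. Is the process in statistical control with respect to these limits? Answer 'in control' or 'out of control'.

Compare each point to [3445, 3805]: sample 5 = 3247 < LCL.

out of control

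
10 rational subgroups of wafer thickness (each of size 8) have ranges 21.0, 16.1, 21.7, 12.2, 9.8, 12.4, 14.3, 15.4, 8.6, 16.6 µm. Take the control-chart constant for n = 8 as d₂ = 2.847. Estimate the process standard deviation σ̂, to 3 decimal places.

5.202

R̄ = (21.0 + 16.1 + 21.7 + 12.2 + 9.8 + 12.4 + 14.3 + 15.4 + 8.6 + 16.6) / 10 = 14.8100
σ̂ = R̄ / d₂ = 14.8100 / 2.847 = 5.2020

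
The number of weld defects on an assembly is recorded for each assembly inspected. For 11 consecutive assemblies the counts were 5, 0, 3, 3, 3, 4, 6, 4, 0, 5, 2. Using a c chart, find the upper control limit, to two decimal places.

8.53

c̄ = (5 + 0 + 3 + 3 + 3 + 4 + 6 + 4 + 0 + 5 + 2) / 11 = 35 / 11 = 3.1818
UCL = c̄ + 3√c̄ = 3.1818 + 3 × √3.1818 = 3.1818 + 3 × 1.7838 = 8.5331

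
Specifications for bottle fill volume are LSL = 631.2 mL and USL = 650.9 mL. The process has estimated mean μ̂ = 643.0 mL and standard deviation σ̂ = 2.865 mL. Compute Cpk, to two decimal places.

0.92

Cpu = (USL − μ̂) / (3σ̂) = (650.9 − 643.0) / (3 × 2.865) = 0.9191; Cpl = (μ̂ − LSL) / (3σ̂) = (643.0 − 631.2) / (3 × 2.865) = 1.3729; Cpk = min(Cpu, Cpl) = 0.9191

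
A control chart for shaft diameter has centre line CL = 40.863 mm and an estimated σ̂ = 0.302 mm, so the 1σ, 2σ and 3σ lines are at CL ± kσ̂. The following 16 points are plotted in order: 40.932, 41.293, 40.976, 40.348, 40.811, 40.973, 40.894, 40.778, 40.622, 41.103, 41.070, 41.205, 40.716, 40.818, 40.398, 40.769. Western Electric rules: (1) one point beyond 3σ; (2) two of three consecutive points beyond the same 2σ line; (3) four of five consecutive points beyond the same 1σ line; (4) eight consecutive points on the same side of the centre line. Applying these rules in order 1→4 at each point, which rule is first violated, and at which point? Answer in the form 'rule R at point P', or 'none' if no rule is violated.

none

Zone of each point (C = within 1σ̂, B = 1σ̂–2σ̂, A = 2σ̂–3σ̂, * = beyond 3σ̂; sign = side of CL): 1:+C, 2:+B, 3:+C, 4:-B, 5:-C, 6:+C, 7:+C, 8:-C, 9:-C, 10:+C, 11:+C, 12:+B, 13:-C, 14:-C, 15:-B, 16:-C
No rule fires across all 16 points.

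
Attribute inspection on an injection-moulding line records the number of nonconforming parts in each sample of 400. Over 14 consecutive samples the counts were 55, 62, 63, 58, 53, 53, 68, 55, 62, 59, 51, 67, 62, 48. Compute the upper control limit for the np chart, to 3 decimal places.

p̄ = Σdᵢ / (k·n) = 816 / (14 × 400) = 0.14571
UCL = np̄ + 3·√(np̄(1−p̄)) = 58.2857 + 3 × √(58.2857×0.85429) = 58.2857 + 3 × 7.0564 = 79.4549

79.455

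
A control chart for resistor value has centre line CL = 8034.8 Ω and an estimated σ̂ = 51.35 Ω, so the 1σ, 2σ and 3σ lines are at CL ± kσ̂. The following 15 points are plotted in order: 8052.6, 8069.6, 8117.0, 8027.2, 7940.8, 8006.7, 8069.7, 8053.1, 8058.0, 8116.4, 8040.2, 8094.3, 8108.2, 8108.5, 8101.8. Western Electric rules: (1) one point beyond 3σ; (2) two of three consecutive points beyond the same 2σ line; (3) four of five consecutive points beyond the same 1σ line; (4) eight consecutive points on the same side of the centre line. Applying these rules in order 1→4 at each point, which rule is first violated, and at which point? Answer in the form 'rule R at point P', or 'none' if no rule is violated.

rule 3 at point 14

Zone of each point (C = within 1σ̂, B = 1σ̂–2σ̂, A = 2σ̂–3σ̂, * = beyond 3σ̂; sign = side of CL): 1:+C, 2:+C, 3:+B, 4:-C, 5:-B, 6:-C, 7:+C, 8:+C, 9:+C, 10:+B, 11:+C, 12:+B, 13:+B, 14:+B, 15:+B
Rule 3 (four of five consecutive points beyond the same 1σ limit) is satisfied at point 14.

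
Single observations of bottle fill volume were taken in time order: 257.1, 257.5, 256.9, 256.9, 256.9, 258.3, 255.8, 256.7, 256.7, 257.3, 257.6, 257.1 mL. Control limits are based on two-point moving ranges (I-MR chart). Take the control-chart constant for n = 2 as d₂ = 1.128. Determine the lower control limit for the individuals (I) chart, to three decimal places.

255.326

X̄ = (257.1 + 257.5 + 256.9 + 256.9 + 256.9 + 258.3 + 255.8 + 256.7 + 256.7 + 257.3 + 257.6 + 257.1) / 12 = 257.0667
Moving ranges: 0.4, 0.6, 0.0, 0.0, 1.4, 2.5, 0.9, 0.0, 0.6, 0.3, 0.5; M̄R̄ = 7.2000 / 11 = 0.6545
LCL = X̄ − 3·M̄R̄/d₂ = 257.0667 − 3 × 0.6545 / 1.128 = 255.3259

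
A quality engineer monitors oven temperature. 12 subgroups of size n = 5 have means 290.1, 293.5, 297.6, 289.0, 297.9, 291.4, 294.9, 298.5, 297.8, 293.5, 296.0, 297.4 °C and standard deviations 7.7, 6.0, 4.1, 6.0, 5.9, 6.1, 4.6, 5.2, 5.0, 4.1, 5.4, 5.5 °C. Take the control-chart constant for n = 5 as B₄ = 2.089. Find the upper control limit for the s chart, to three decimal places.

s̄ = (7.7 + 6.0 + 4.1 + 6.0 + 5.9 + 6.1 + 4.6 + 5.2 + 5.0 + 4.1 + 5.4 + 5.5) / 12 = 5.4667
UCL_s = B₄·s̄ = 2.089 × 5.4667 = 11.4199

11.420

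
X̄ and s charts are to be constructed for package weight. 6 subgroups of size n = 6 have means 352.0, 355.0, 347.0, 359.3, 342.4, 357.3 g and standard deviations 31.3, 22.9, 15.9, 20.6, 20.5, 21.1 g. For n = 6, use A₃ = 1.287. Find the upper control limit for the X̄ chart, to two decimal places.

X̄̄ = (352.0 + 355.0 + 347.0 + 359.3 + 342.4 + 357.3) / 6 = 352.1667
s̄ = (31.3 + 22.9 + 15.9 + 20.6 + 20.5 + 21.1) / 6 = 22.0500
UCL = X̄̄ + A₃·s̄ = 352.1667 + 1.287 × 22.0500 = 380.5450

380.55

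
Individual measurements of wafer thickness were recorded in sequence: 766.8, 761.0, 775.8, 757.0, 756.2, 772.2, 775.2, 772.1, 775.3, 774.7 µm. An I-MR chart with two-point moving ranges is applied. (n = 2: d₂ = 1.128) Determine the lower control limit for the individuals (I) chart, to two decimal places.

749.10

X̄ = (766.8 + 761.0 + 775.8 + 757.0 + 756.2 + 772.2 + 775.2 + 772.1 + 775.3 + 774.7) / 10 = 768.6300
Moving ranges: 5.8, 14.8, 18.8, 0.8, 16.0, 3.0, 3.1, 3.2, 0.6; M̄R̄ = 66.1000 / 9 = 7.3444
LCL = X̄ − 3·M̄R̄/d₂ = 768.6300 − 3 × 7.3444 / 1.128 = 749.0969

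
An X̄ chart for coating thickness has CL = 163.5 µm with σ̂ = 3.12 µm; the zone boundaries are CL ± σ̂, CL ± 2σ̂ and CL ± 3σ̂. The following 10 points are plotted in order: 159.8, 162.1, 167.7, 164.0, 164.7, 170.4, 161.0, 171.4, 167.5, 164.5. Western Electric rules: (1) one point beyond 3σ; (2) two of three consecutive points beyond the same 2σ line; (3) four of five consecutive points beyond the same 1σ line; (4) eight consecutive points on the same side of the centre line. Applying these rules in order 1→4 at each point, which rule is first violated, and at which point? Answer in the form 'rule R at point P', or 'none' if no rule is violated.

rule 2 at point 8

Zone of each point (C = within 1σ̂, B = 1σ̂–2σ̂, A = 2σ̂–3σ̂, * = beyond 3σ̂; sign = side of CL): 1:-B, 2:-C, 3:+B, 4:+C, 5:+C, 6:+A, 7:-C, 8:+A, 9:+B, 10:+C
Rule 2 (two of three consecutive points beyond the same 2σ limit) is satisfied at point 8.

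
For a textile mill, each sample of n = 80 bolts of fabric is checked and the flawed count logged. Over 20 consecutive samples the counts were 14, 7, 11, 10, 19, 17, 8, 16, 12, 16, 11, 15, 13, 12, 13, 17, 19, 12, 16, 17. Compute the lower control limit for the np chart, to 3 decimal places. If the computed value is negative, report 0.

p̄ = Σdᵢ / (k·n) = 275 / (20 × 80) = 0.17188
LCL = np̄ − 3·√(np̄(1−p̄)) = 13.7500 − 3 × 3.3744 = 3.6267

3.627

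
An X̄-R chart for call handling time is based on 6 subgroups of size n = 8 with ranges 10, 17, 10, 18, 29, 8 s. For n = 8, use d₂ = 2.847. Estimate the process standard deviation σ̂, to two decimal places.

R̄ = (10 + 17 + 10 + 18 + 29 + 8) / 6 = 15.3333
σ̂ = R̄ / d₂ = 15.3333 / 2.847 = 5.3858

5.39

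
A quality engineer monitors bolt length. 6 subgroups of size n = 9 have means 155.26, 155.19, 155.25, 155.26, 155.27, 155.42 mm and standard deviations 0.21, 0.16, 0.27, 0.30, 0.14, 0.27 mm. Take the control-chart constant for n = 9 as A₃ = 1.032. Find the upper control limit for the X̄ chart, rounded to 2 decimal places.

155.51

X̄̄ = (155.26 + 155.19 + 155.25 + 155.26 + 155.27 + 155.42) / 6 = 155.2750
s̄ = (0.21 + 0.16 + 0.27 + 0.30 + 0.14 + 0.27) / 6 = 0.2250
UCL = X̄̄ + A₃·s̄ = 155.2750 + 1.032 × 0.2250 = 155.5072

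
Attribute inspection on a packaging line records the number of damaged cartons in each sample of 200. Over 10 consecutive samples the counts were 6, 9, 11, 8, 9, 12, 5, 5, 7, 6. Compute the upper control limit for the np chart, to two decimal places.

p̄ = Σdᵢ / (k·n) = 78 / (10 × 200) = 0.03900
UCL = np̄ + 3·√(np̄(1−p̄)) = 7.8000 + 3 × √(7.8000×0.96100) = 7.8000 + 3 × 2.7378 = 16.0135

16.01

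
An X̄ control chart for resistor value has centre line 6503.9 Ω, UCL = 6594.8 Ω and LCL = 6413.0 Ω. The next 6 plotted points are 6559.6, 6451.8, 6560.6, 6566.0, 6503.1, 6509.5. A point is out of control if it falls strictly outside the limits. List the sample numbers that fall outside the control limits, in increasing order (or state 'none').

All 6 points lie within [6413.0, 6594.8].

none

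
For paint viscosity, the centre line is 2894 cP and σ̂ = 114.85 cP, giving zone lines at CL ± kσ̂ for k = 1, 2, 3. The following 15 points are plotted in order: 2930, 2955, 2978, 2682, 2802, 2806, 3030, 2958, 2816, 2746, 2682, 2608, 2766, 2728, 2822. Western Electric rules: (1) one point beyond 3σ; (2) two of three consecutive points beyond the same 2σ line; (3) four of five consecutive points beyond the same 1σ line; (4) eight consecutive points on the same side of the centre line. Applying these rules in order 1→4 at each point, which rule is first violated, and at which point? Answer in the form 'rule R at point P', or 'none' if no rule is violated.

rule 3 at point 13

Zone of each point (C = within 1σ̂, B = 1σ̂–2σ̂, A = 2σ̂–3σ̂, * = beyond 3σ̂; sign = side of CL): 1:+C, 2:+C, 3:+C, 4:-B, 5:-C, 6:-C, 7:+B, 8:+C, 9:-C, 10:-B, 11:-B, 12:-A, 13:-B, 14:-B, 15:-C
Rule 3 (four of five consecutive points beyond the same 1σ limit) is satisfied at point 13.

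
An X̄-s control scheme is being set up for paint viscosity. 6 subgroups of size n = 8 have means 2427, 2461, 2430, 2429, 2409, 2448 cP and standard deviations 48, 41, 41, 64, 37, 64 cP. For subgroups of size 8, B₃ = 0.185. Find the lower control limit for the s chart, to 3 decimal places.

s̄ = (48 + 41 + 41 + 64 + 37 + 64) / 6 = 49.1667
LCL_s = B₃·s̄ = 0.185 × 49.1667 = 9.0958

9.096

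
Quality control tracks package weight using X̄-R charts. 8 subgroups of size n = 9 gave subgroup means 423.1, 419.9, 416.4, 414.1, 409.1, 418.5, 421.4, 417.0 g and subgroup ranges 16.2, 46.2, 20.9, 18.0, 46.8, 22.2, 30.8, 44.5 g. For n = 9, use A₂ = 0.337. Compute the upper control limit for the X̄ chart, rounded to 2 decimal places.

X̄̄ = (423.1 + 419.9 + 416.4 + 414.1 + 409.1 + 418.5 + 421.4 + 417.0) / 8 = 3339.5000 / 8 = 417.4375
R̄ = (16.2 + 46.2 + 20.9 + 18.0 + 46.8 + 22.2 + 30.8 + 44.5) / 8 = 245.6000 / 8 = 30.7000
UCL = X̄̄ + A₂·R̄ = 417.4375 + 0.337 × 30.7000 = 427.7834

427.78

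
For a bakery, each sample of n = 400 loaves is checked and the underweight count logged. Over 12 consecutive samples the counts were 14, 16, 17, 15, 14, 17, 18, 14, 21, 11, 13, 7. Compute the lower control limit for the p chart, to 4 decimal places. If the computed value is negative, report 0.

0.0086

p̄ = Σdᵢ / (k·n) = 177 / (12 × 400) = 0.03687
LCL = p̄ − 3·√(p̄(1−p̄)/n) = 0.03687 − 3 × 0.00942 = 0.00861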